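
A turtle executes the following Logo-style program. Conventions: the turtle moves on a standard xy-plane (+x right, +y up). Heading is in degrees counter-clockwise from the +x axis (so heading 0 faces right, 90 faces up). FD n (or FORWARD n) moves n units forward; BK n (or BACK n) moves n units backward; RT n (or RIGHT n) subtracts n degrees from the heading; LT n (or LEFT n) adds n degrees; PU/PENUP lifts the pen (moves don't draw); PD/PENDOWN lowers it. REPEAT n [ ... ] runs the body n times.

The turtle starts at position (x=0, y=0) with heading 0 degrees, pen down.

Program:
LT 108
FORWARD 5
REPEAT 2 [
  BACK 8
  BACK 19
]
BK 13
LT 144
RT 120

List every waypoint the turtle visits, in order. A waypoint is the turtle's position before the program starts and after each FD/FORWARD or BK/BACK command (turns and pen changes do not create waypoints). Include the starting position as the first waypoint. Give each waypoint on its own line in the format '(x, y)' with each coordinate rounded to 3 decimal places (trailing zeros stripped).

Executing turtle program step by step:
Start: pos=(0,0), heading=0, pen down
LT 108: heading 0 -> 108
FD 5: (0,0) -> (-1.545,4.755) [heading=108, draw]
REPEAT 2 [
  -- iteration 1/2 --
  BK 8: (-1.545,4.755) -> (0.927,-2.853) [heading=108, draw]
  BK 19: (0.927,-2.853) -> (6.798,-20.923) [heading=108, draw]
  -- iteration 2/2 --
  BK 8: (6.798,-20.923) -> (9.271,-28.532) [heading=108, draw]
  BK 19: (9.271,-28.532) -> (15.142,-46.602) [heading=108, draw]
]
BK 13: (15.142,-46.602) -> (19.159,-58.966) [heading=108, draw]
LT 144: heading 108 -> 252
RT 120: heading 252 -> 132
Final: pos=(19.159,-58.966), heading=132, 6 segment(s) drawn
Waypoints (7 total):
(0, 0)
(-1.545, 4.755)
(0.927, -2.853)
(6.798, -20.923)
(9.271, -28.532)
(15.142, -46.602)
(19.159, -58.966)

Answer: (0, 0)
(-1.545, 4.755)
(0.927, -2.853)
(6.798, -20.923)
(9.271, -28.532)
(15.142, -46.602)
(19.159, -58.966)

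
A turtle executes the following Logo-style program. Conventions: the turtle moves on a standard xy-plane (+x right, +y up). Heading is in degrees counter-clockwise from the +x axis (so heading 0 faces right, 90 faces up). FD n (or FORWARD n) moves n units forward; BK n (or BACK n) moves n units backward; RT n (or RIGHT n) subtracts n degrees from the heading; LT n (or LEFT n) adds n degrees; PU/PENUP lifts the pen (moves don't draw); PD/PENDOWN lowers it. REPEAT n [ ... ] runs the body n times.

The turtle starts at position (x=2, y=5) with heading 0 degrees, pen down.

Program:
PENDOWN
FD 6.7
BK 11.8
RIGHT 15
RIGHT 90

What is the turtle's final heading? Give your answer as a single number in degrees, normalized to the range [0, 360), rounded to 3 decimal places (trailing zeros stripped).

Answer: 255

Derivation:
Executing turtle program step by step:
Start: pos=(2,5), heading=0, pen down
PD: pen down
FD 6.7: (2,5) -> (8.7,5) [heading=0, draw]
BK 11.8: (8.7,5) -> (-3.1,5) [heading=0, draw]
RT 15: heading 0 -> 345
RT 90: heading 345 -> 255
Final: pos=(-3.1,5), heading=255, 2 segment(s) drawn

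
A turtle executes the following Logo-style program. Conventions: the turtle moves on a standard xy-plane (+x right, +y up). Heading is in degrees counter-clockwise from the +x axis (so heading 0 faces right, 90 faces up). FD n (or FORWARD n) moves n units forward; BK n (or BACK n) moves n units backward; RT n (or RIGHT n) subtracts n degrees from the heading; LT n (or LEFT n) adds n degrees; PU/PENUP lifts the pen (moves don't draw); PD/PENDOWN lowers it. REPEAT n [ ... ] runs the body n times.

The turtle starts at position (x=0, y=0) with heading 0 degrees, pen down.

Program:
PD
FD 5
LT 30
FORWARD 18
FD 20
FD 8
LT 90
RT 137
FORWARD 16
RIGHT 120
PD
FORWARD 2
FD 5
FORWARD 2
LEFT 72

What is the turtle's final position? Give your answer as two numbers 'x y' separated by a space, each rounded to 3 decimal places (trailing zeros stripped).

Answer: 53.556 12.184

Derivation:
Executing turtle program step by step:
Start: pos=(0,0), heading=0, pen down
PD: pen down
FD 5: (0,0) -> (5,0) [heading=0, draw]
LT 30: heading 0 -> 30
FD 18: (5,0) -> (20.588,9) [heading=30, draw]
FD 20: (20.588,9) -> (37.909,19) [heading=30, draw]
FD 8: (37.909,19) -> (44.837,23) [heading=30, draw]
LT 90: heading 30 -> 120
RT 137: heading 120 -> 343
FD 16: (44.837,23) -> (60.138,18.322) [heading=343, draw]
RT 120: heading 343 -> 223
PD: pen down
FD 2: (60.138,18.322) -> (58.675,16.958) [heading=223, draw]
FD 5: (58.675,16.958) -> (55.019,13.548) [heading=223, draw]
FD 2: (55.019,13.548) -> (53.556,12.184) [heading=223, draw]
LT 72: heading 223 -> 295
Final: pos=(53.556,12.184), heading=295, 8 segment(s) drawn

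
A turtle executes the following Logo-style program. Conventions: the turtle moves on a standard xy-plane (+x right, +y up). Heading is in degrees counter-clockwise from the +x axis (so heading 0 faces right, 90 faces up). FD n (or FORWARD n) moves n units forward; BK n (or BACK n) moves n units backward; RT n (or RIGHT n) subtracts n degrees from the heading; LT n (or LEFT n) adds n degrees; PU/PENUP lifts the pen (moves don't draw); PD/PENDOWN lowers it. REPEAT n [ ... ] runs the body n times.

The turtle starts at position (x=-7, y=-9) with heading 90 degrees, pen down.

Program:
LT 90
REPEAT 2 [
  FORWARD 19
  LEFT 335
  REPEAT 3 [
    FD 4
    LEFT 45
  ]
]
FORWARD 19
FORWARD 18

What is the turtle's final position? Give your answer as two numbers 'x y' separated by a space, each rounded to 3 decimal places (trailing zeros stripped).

Executing turtle program step by step:
Start: pos=(-7,-9), heading=90, pen down
LT 90: heading 90 -> 180
REPEAT 2 [
  -- iteration 1/2 --
  FD 19: (-7,-9) -> (-26,-9) [heading=180, draw]
  LT 335: heading 180 -> 155
  REPEAT 3 [
    -- iteration 1/3 --
    FD 4: (-26,-9) -> (-29.625,-7.31) [heading=155, draw]
    LT 45: heading 155 -> 200
    -- iteration 2/3 --
    FD 4: (-29.625,-7.31) -> (-33.384,-8.678) [heading=200, draw]
    LT 45: heading 200 -> 245
    -- iteration 3/3 --
    FD 4: (-33.384,-8.678) -> (-35.074,-12.303) [heading=245, draw]
    LT 45: heading 245 -> 290
  ]
  -- iteration 2/2 --
  FD 19: (-35.074,-12.303) -> (-28.576,-30.157) [heading=290, draw]
  LT 335: heading 290 -> 265
  REPEAT 3 [
    -- iteration 1/3 --
    FD 4: (-28.576,-30.157) -> (-28.925,-34.142) [heading=265, draw]
    LT 45: heading 265 -> 310
    -- iteration 2/3 --
    FD 4: (-28.925,-34.142) -> (-26.354,-37.206) [heading=310, draw]
    LT 45: heading 310 -> 355
    -- iteration 3/3 --
    FD 4: (-26.354,-37.206) -> (-22.369,-37.555) [heading=355, draw]
    LT 45: heading 355 -> 40
  ]
]
FD 19: (-22.369,-37.555) -> (-7.814,-25.342) [heading=40, draw]
FD 18: (-7.814,-25.342) -> (5.975,-13.771) [heading=40, draw]
Final: pos=(5.975,-13.771), heading=40, 10 segment(s) drawn

Answer: 5.975 -13.771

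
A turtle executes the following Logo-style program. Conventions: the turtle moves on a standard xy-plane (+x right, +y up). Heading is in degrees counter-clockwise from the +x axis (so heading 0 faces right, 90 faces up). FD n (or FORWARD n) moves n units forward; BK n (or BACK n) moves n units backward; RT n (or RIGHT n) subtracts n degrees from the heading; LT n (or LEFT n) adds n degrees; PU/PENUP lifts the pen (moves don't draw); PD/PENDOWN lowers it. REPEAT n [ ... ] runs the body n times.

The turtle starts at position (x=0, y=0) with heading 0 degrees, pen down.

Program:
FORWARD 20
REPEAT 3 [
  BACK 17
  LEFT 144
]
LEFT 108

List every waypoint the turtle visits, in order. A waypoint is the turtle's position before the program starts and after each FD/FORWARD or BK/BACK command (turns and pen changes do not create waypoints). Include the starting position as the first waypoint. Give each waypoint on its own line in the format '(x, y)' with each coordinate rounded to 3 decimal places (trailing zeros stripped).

Executing turtle program step by step:
Start: pos=(0,0), heading=0, pen down
FD 20: (0,0) -> (20,0) [heading=0, draw]
REPEAT 3 [
  -- iteration 1/3 --
  BK 17: (20,0) -> (3,0) [heading=0, draw]
  LT 144: heading 0 -> 144
  -- iteration 2/3 --
  BK 17: (3,0) -> (16.753,-9.992) [heading=144, draw]
  LT 144: heading 144 -> 288
  -- iteration 3/3 --
  BK 17: (16.753,-9.992) -> (11.5,6.176) [heading=288, draw]
  LT 144: heading 288 -> 72
]
LT 108: heading 72 -> 180
Final: pos=(11.5,6.176), heading=180, 4 segment(s) drawn
Waypoints (5 total):
(0, 0)
(20, 0)
(3, 0)
(16.753, -9.992)
(11.5, 6.176)

Answer: (0, 0)
(20, 0)
(3, 0)
(16.753, -9.992)
(11.5, 6.176)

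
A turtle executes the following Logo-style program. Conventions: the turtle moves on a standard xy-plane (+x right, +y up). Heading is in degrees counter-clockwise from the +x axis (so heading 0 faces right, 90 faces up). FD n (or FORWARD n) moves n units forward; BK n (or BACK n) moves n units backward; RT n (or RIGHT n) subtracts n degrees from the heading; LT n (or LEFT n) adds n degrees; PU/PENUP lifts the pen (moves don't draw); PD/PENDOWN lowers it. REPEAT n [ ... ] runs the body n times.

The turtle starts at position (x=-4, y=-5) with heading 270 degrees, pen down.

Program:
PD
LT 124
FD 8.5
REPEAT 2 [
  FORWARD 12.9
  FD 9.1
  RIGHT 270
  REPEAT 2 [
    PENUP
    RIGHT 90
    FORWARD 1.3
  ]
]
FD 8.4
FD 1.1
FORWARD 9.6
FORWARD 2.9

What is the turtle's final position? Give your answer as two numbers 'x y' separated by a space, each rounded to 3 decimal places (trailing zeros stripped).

Executing turtle program step by step:
Start: pos=(-4,-5), heading=270, pen down
PD: pen down
LT 124: heading 270 -> 34
FD 8.5: (-4,-5) -> (3.047,-0.247) [heading=34, draw]
REPEAT 2 [
  -- iteration 1/2 --
  FD 12.9: (3.047,-0.247) -> (13.741,6.967) [heading=34, draw]
  FD 9.1: (13.741,6.967) -> (21.286,12.055) [heading=34, draw]
  RT 270: heading 34 -> 124
  REPEAT 2 [
    -- iteration 1/2 --
    PU: pen up
    RT 90: heading 124 -> 34
    FD 1.3: (21.286,12.055) -> (22.363,12.782) [heading=34, move]
    -- iteration 2/2 --
    PU: pen up
    RT 90: heading 34 -> 304
    FD 1.3: (22.363,12.782) -> (23.09,11.705) [heading=304, move]
  ]
  -- iteration 2/2 --
  FD 12.9: (23.09,11.705) -> (30.304,1.01) [heading=304, move]
  FD 9.1: (30.304,1.01) -> (35.393,-6.534) [heading=304, move]
  RT 270: heading 304 -> 34
  REPEAT 2 [
    -- iteration 1/2 --
    PU: pen up
    RT 90: heading 34 -> 304
    FD 1.3: (35.393,-6.534) -> (36.12,-7.612) [heading=304, move]
    -- iteration 2/2 --
    PU: pen up
    RT 90: heading 304 -> 214
    FD 1.3: (36.12,-7.612) -> (35.042,-8.339) [heading=214, move]
  ]
]
FD 8.4: (35.042,-8.339) -> (28.078,-13.036) [heading=214, move]
FD 1.1: (28.078,-13.036) -> (27.166,-13.651) [heading=214, move]
FD 9.6: (27.166,-13.651) -> (19.207,-19.02) [heading=214, move]
FD 2.9: (19.207,-19.02) -> (16.803,-20.641) [heading=214, move]
Final: pos=(16.803,-20.641), heading=214, 3 segment(s) drawn

Answer: 16.803 -20.641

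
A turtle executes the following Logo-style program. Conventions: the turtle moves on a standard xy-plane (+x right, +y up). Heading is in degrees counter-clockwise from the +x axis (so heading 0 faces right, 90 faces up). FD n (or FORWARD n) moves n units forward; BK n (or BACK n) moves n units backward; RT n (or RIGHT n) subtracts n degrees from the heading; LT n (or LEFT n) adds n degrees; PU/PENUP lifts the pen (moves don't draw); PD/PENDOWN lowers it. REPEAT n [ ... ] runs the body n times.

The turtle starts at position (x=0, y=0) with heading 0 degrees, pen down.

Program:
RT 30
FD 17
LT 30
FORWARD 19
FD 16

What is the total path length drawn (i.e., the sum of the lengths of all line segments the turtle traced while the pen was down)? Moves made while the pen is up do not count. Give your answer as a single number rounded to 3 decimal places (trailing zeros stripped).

Answer: 52

Derivation:
Executing turtle program step by step:
Start: pos=(0,0), heading=0, pen down
RT 30: heading 0 -> 330
FD 17: (0,0) -> (14.722,-8.5) [heading=330, draw]
LT 30: heading 330 -> 0
FD 19: (14.722,-8.5) -> (33.722,-8.5) [heading=0, draw]
FD 16: (33.722,-8.5) -> (49.722,-8.5) [heading=0, draw]
Final: pos=(49.722,-8.5), heading=0, 3 segment(s) drawn

Segment lengths:
  seg 1: (0,0) -> (14.722,-8.5), length = 17
  seg 2: (14.722,-8.5) -> (33.722,-8.5), length = 19
  seg 3: (33.722,-8.5) -> (49.722,-8.5), length = 16
Total = 52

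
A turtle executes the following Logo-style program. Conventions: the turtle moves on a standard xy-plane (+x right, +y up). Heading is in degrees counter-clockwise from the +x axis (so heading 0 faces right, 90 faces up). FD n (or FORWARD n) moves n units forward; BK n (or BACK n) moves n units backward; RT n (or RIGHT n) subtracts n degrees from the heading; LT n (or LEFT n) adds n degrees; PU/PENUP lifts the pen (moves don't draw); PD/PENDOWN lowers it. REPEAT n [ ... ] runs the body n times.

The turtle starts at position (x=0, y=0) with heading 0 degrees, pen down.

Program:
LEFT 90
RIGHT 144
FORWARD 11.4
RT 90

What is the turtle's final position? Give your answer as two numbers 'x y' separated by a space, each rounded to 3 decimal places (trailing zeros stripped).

Executing turtle program step by step:
Start: pos=(0,0), heading=0, pen down
LT 90: heading 0 -> 90
RT 144: heading 90 -> 306
FD 11.4: (0,0) -> (6.701,-9.223) [heading=306, draw]
RT 90: heading 306 -> 216
Final: pos=(6.701,-9.223), heading=216, 1 segment(s) drawn

Answer: 6.701 -9.223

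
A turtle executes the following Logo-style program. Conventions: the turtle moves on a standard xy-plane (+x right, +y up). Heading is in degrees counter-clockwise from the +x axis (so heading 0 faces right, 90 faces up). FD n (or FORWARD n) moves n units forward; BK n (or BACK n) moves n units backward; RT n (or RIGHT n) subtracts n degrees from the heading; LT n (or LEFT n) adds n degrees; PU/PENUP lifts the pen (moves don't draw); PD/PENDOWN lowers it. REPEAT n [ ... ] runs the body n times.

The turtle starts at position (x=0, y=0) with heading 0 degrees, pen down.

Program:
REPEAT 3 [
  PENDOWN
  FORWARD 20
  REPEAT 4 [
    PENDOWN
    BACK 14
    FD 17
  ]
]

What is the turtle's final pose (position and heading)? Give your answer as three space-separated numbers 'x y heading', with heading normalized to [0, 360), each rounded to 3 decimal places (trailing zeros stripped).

Executing turtle program step by step:
Start: pos=(0,0), heading=0, pen down
REPEAT 3 [
  -- iteration 1/3 --
  PD: pen down
  FD 20: (0,0) -> (20,0) [heading=0, draw]
  REPEAT 4 [
    -- iteration 1/4 --
    PD: pen down
    BK 14: (20,0) -> (6,0) [heading=0, draw]
    FD 17: (6,0) -> (23,0) [heading=0, draw]
    -- iteration 2/4 --
    PD: pen down
    BK 14: (23,0) -> (9,0) [heading=0, draw]
    FD 17: (9,0) -> (26,0) [heading=0, draw]
    -- iteration 3/4 --
    PD: pen down
    BK 14: (26,0) -> (12,0) [heading=0, draw]
    FD 17: (12,0) -> (29,0) [heading=0, draw]
    -- iteration 4/4 --
    PD: pen down
    BK 14: (29,0) -> (15,0) [heading=0, draw]
    FD 17: (15,0) -> (32,0) [heading=0, draw]
  ]
  -- iteration 2/3 --
  PD: pen down
  FD 20: (32,0) -> (52,0) [heading=0, draw]
  REPEAT 4 [
    -- iteration 1/4 --
    PD: pen down
    BK 14: (52,0) -> (38,0) [heading=0, draw]
    FD 17: (38,0) -> (55,0) [heading=0, draw]
    -- iteration 2/4 --
    PD: pen down
    BK 14: (55,0) -> (41,0) [heading=0, draw]
    FD 17: (41,0) -> (58,0) [heading=0, draw]
    -- iteration 3/4 --
    PD: pen down
    BK 14: (58,0) -> (44,0) [heading=0, draw]
    FD 17: (44,0) -> (61,0) [heading=0, draw]
    -- iteration 4/4 --
    PD: pen down
    BK 14: (61,0) -> (47,0) [heading=0, draw]
    FD 17: (47,0) -> (64,0) [heading=0, draw]
  ]
  -- iteration 3/3 --
  PD: pen down
  FD 20: (64,0) -> (84,0) [heading=0, draw]
  REPEAT 4 [
    -- iteration 1/4 --
    PD: pen down
    BK 14: (84,0) -> (70,0) [heading=0, draw]
    FD 17: (70,0) -> (87,0) [heading=0, draw]
    -- iteration 2/4 --
    PD: pen down
    BK 14: (87,0) -> (73,0) [heading=0, draw]
    FD 17: (73,0) -> (90,0) [heading=0, draw]
    -- iteration 3/4 --
    PD: pen down
    BK 14: (90,0) -> (76,0) [heading=0, draw]
    FD 17: (76,0) -> (93,0) [heading=0, draw]
    -- iteration 4/4 --
    PD: pen down
    BK 14: (93,0) -> (79,0) [heading=0, draw]
    FD 17: (79,0) -> (96,0) [heading=0, draw]
  ]
]
Final: pos=(96,0), heading=0, 27 segment(s) drawn

Answer: 96 0 0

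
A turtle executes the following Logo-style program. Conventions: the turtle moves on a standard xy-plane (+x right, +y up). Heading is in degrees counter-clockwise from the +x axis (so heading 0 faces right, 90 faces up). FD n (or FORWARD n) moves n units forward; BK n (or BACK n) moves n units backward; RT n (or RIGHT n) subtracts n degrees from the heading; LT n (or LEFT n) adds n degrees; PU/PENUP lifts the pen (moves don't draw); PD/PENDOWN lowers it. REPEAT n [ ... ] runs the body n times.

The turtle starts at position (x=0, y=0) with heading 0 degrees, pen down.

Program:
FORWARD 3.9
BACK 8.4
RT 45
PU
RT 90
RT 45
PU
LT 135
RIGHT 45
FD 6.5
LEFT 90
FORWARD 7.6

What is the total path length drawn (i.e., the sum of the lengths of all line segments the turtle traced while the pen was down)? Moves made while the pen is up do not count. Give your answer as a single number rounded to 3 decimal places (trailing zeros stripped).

Executing turtle program step by step:
Start: pos=(0,0), heading=0, pen down
FD 3.9: (0,0) -> (3.9,0) [heading=0, draw]
BK 8.4: (3.9,0) -> (-4.5,0) [heading=0, draw]
RT 45: heading 0 -> 315
PU: pen up
RT 90: heading 315 -> 225
RT 45: heading 225 -> 180
PU: pen up
LT 135: heading 180 -> 315
RT 45: heading 315 -> 270
FD 6.5: (-4.5,0) -> (-4.5,-6.5) [heading=270, move]
LT 90: heading 270 -> 0
FD 7.6: (-4.5,-6.5) -> (3.1,-6.5) [heading=0, move]
Final: pos=(3.1,-6.5), heading=0, 2 segment(s) drawn

Segment lengths:
  seg 1: (0,0) -> (3.9,0), length = 3.9
  seg 2: (3.9,0) -> (-4.5,0), length = 8.4
Total = 12.3

Answer: 12.3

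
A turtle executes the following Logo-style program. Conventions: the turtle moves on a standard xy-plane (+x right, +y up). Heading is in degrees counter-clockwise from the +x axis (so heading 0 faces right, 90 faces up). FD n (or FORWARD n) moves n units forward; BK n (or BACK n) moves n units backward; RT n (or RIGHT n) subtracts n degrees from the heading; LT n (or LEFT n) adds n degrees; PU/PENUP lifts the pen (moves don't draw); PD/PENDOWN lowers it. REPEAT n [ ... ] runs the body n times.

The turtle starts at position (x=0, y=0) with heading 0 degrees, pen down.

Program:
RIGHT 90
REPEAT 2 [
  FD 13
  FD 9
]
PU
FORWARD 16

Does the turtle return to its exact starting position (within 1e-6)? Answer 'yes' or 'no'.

Executing turtle program step by step:
Start: pos=(0,0), heading=0, pen down
RT 90: heading 0 -> 270
REPEAT 2 [
  -- iteration 1/2 --
  FD 13: (0,0) -> (0,-13) [heading=270, draw]
  FD 9: (0,-13) -> (0,-22) [heading=270, draw]
  -- iteration 2/2 --
  FD 13: (0,-22) -> (0,-35) [heading=270, draw]
  FD 9: (0,-35) -> (0,-44) [heading=270, draw]
]
PU: pen up
FD 16: (0,-44) -> (0,-60) [heading=270, move]
Final: pos=(0,-60), heading=270, 4 segment(s) drawn

Start position: (0, 0)
Final position: (0, -60)
Distance = 60; >= 1e-6 -> NOT closed

Answer: no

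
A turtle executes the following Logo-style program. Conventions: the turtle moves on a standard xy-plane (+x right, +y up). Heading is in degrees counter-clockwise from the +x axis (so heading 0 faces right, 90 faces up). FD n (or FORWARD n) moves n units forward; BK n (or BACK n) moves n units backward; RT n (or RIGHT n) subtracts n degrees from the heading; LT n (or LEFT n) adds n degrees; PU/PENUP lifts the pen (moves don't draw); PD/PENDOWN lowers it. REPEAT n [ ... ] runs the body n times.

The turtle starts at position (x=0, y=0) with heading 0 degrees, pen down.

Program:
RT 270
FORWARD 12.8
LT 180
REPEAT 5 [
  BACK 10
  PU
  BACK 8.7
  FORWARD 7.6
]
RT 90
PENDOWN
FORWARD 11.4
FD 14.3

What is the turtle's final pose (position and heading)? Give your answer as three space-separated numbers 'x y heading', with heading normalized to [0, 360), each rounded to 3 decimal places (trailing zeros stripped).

Executing turtle program step by step:
Start: pos=(0,0), heading=0, pen down
RT 270: heading 0 -> 90
FD 12.8: (0,0) -> (0,12.8) [heading=90, draw]
LT 180: heading 90 -> 270
REPEAT 5 [
  -- iteration 1/5 --
  BK 10: (0,12.8) -> (0,22.8) [heading=270, draw]
  PU: pen up
  BK 8.7: (0,22.8) -> (0,31.5) [heading=270, move]
  FD 7.6: (0,31.5) -> (0,23.9) [heading=270, move]
  -- iteration 2/5 --
  BK 10: (0,23.9) -> (0,33.9) [heading=270, move]
  PU: pen up
  BK 8.7: (0,33.9) -> (0,42.6) [heading=270, move]
  FD 7.6: (0,42.6) -> (0,35) [heading=270, move]
  -- iteration 3/5 --
  BK 10: (0,35) -> (0,45) [heading=270, move]
  PU: pen up
  BK 8.7: (0,45) -> (0,53.7) [heading=270, move]
  FD 7.6: (0,53.7) -> (0,46.1) [heading=270, move]
  -- iteration 4/5 --
  BK 10: (0,46.1) -> (0,56.1) [heading=270, move]
  PU: pen up
  BK 8.7: (0,56.1) -> (0,64.8) [heading=270, move]
  FD 7.6: (0,64.8) -> (0,57.2) [heading=270, move]
  -- iteration 5/5 --
  BK 10: (0,57.2) -> (0,67.2) [heading=270, move]
  PU: pen up
  BK 8.7: (0,67.2) -> (0,75.9) [heading=270, move]
  FD 7.6: (0,75.9) -> (0,68.3) [heading=270, move]
]
RT 90: heading 270 -> 180
PD: pen down
FD 11.4: (0,68.3) -> (-11.4,68.3) [heading=180, draw]
FD 14.3: (-11.4,68.3) -> (-25.7,68.3) [heading=180, draw]
Final: pos=(-25.7,68.3), heading=180, 4 segment(s) drawn

Answer: -25.7 68.3 180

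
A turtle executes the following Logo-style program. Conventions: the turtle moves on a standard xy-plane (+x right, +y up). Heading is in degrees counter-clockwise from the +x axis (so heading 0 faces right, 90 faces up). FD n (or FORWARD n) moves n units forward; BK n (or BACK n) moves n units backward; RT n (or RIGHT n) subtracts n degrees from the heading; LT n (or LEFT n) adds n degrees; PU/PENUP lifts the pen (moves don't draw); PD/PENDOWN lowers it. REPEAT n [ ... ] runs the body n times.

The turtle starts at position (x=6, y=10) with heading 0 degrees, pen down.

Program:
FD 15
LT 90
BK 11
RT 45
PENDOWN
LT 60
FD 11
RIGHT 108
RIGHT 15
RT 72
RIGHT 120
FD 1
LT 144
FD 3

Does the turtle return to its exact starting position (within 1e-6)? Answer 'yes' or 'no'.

Executing turtle program step by step:
Start: pos=(6,10), heading=0, pen down
FD 15: (6,10) -> (21,10) [heading=0, draw]
LT 90: heading 0 -> 90
BK 11: (21,10) -> (21,-1) [heading=90, draw]
RT 45: heading 90 -> 45
PD: pen down
LT 60: heading 45 -> 105
FD 11: (21,-1) -> (18.153,9.625) [heading=105, draw]
RT 108: heading 105 -> 357
RT 15: heading 357 -> 342
RT 72: heading 342 -> 270
RT 120: heading 270 -> 150
FD 1: (18.153,9.625) -> (17.287,10.125) [heading=150, draw]
LT 144: heading 150 -> 294
FD 3: (17.287,10.125) -> (18.507,7.385) [heading=294, draw]
Final: pos=(18.507,7.385), heading=294, 5 segment(s) drawn

Start position: (6, 10)
Final position: (18.507, 7.385)
Distance = 12.778; >= 1e-6 -> NOT closed

Answer: no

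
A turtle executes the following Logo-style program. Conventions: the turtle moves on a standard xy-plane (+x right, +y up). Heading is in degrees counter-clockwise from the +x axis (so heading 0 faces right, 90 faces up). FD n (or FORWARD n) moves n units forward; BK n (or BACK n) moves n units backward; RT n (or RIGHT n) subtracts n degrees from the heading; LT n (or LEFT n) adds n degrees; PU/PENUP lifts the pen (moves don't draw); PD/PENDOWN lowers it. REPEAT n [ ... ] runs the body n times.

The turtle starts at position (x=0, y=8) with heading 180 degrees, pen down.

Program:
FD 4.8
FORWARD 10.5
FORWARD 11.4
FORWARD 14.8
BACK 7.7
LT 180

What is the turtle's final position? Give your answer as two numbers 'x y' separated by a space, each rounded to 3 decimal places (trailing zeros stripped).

Answer: -33.8 8

Derivation:
Executing turtle program step by step:
Start: pos=(0,8), heading=180, pen down
FD 4.8: (0,8) -> (-4.8,8) [heading=180, draw]
FD 10.5: (-4.8,8) -> (-15.3,8) [heading=180, draw]
FD 11.4: (-15.3,8) -> (-26.7,8) [heading=180, draw]
FD 14.8: (-26.7,8) -> (-41.5,8) [heading=180, draw]
BK 7.7: (-41.5,8) -> (-33.8,8) [heading=180, draw]
LT 180: heading 180 -> 0
Final: pos=(-33.8,8), heading=0, 5 segment(s) drawn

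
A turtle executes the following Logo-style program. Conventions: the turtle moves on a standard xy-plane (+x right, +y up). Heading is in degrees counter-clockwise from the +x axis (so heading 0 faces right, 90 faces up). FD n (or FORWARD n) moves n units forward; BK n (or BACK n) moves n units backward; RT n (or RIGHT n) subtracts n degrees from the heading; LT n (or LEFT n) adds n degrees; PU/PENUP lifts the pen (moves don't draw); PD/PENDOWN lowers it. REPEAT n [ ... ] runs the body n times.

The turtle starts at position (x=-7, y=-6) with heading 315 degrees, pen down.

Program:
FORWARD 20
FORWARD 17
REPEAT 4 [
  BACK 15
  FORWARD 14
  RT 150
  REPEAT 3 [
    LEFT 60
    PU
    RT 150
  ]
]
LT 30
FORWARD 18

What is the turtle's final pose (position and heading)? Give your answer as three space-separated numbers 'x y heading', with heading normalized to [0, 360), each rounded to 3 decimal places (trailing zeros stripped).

Answer: 15.729 -13.552 105

Derivation:
Executing turtle program step by step:
Start: pos=(-7,-6), heading=315, pen down
FD 20: (-7,-6) -> (7.142,-20.142) [heading=315, draw]
FD 17: (7.142,-20.142) -> (19.163,-32.163) [heading=315, draw]
REPEAT 4 [
  -- iteration 1/4 --
  BK 15: (19.163,-32.163) -> (8.556,-21.556) [heading=315, draw]
  FD 14: (8.556,-21.556) -> (18.456,-31.456) [heading=315, draw]
  RT 150: heading 315 -> 165
  REPEAT 3 [
    -- iteration 1/3 --
    LT 60: heading 165 -> 225
    PU: pen up
    RT 150: heading 225 -> 75
    -- iteration 2/3 --
    LT 60: heading 75 -> 135
    PU: pen up
    RT 150: heading 135 -> 345
    -- iteration 3/3 --
    LT 60: heading 345 -> 45
    PU: pen up
    RT 150: heading 45 -> 255
  ]
  -- iteration 2/4 --
  BK 15: (18.456,-31.456) -> (22.338,-16.967) [heading=255, move]
  FD 14: (22.338,-16.967) -> (18.715,-30.49) [heading=255, move]
  RT 150: heading 255 -> 105
  REPEAT 3 [
    -- iteration 1/3 --
    LT 60: heading 105 -> 165
    PU: pen up
    RT 150: heading 165 -> 15
    -- iteration 2/3 --
    LT 60: heading 15 -> 75
    PU: pen up
    RT 150: heading 75 -> 285
    -- iteration 3/3 --
    LT 60: heading 285 -> 345
    PU: pen up
    RT 150: heading 345 -> 195
  ]
  -- iteration 3/4 --
  BK 15: (18.715,-30.49) -> (33.204,-26.608) [heading=195, move]
  FD 14: (33.204,-26.608) -> (19.681,-30.231) [heading=195, move]
  RT 150: heading 195 -> 45
  REPEAT 3 [
    -- iteration 1/3 --
    LT 60: heading 45 -> 105
    PU: pen up
    RT 150: heading 105 -> 315
    -- iteration 2/3 --
    LT 60: heading 315 -> 15
    PU: pen up
    RT 150: heading 15 -> 225
    -- iteration 3/3 --
    LT 60: heading 225 -> 285
    PU: pen up
    RT 150: heading 285 -> 135
  ]
  -- iteration 4/4 --
  BK 15: (19.681,-30.231) -> (30.287,-40.838) [heading=135, move]
  FD 14: (30.287,-40.838) -> (20.388,-30.938) [heading=135, move]
  RT 150: heading 135 -> 345
  REPEAT 3 [
    -- iteration 1/3 --
    LT 60: heading 345 -> 45
    PU: pen up
    RT 150: heading 45 -> 255
    -- iteration 2/3 --
    LT 60: heading 255 -> 315
    PU: pen up
    RT 150: heading 315 -> 165
    -- iteration 3/3 --
    LT 60: heading 165 -> 225
    PU: pen up
    RT 150: heading 225 -> 75
  ]
]
LT 30: heading 75 -> 105
FD 18: (20.388,-30.938) -> (15.729,-13.552) [heading=105, move]
Final: pos=(15.729,-13.552), heading=105, 4 segment(s) drawn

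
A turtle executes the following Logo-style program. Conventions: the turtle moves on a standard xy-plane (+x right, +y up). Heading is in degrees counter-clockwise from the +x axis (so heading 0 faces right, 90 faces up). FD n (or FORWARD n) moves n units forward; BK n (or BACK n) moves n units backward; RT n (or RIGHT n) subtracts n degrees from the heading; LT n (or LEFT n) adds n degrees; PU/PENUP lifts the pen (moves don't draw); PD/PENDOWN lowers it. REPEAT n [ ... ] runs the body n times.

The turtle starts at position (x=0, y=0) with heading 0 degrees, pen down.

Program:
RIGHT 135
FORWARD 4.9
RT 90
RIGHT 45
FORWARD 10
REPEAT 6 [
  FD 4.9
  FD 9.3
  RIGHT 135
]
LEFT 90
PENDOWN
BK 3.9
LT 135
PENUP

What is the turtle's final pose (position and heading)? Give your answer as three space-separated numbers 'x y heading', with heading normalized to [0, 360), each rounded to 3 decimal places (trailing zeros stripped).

Answer: -7.624 12.676 225

Derivation:
Executing turtle program step by step:
Start: pos=(0,0), heading=0, pen down
RT 135: heading 0 -> 225
FD 4.9: (0,0) -> (-3.465,-3.465) [heading=225, draw]
RT 90: heading 225 -> 135
RT 45: heading 135 -> 90
FD 10: (-3.465,-3.465) -> (-3.465,6.535) [heading=90, draw]
REPEAT 6 [
  -- iteration 1/6 --
  FD 4.9: (-3.465,6.535) -> (-3.465,11.435) [heading=90, draw]
  FD 9.3: (-3.465,11.435) -> (-3.465,20.735) [heading=90, draw]
  RT 135: heading 90 -> 315
  -- iteration 2/6 --
  FD 4.9: (-3.465,20.735) -> (0,17.27) [heading=315, draw]
  FD 9.3: (0,17.27) -> (6.576,10.694) [heading=315, draw]
  RT 135: heading 315 -> 180
  -- iteration 3/6 --
  FD 4.9: (6.576,10.694) -> (1.676,10.694) [heading=180, draw]
  FD 9.3: (1.676,10.694) -> (-7.624,10.694) [heading=180, draw]
  RT 135: heading 180 -> 45
  -- iteration 4/6 --
  FD 4.9: (-7.624,10.694) -> (-4.159,14.159) [heading=45, draw]
  FD 9.3: (-4.159,14.159) -> (2.417,20.735) [heading=45, draw]
  RT 135: heading 45 -> 270
  -- iteration 5/6 --
  FD 4.9: (2.417,20.735) -> (2.417,15.835) [heading=270, draw]
  FD 9.3: (2.417,15.835) -> (2.417,6.535) [heading=270, draw]
  RT 135: heading 270 -> 135
  -- iteration 6/6 --
  FD 4.9: (2.417,6.535) -> (-1.048,10) [heading=135, draw]
  FD 9.3: (-1.048,10) -> (-7.624,16.576) [heading=135, draw]
  RT 135: heading 135 -> 0
]
LT 90: heading 0 -> 90
PD: pen down
BK 3.9: (-7.624,16.576) -> (-7.624,12.676) [heading=90, draw]
LT 135: heading 90 -> 225
PU: pen up
Final: pos=(-7.624,12.676), heading=225, 15 segment(s) drawn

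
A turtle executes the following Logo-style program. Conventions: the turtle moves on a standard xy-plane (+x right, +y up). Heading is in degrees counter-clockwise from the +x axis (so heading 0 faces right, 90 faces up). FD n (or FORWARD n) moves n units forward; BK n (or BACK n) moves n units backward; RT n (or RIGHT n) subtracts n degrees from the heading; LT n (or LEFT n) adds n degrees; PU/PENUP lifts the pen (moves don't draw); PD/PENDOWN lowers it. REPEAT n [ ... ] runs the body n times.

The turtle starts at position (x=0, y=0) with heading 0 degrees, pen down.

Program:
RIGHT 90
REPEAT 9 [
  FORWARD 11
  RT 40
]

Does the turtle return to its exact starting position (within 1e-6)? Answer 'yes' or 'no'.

Answer: yes

Derivation:
Executing turtle program step by step:
Start: pos=(0,0), heading=0, pen down
RT 90: heading 0 -> 270
REPEAT 9 [
  -- iteration 1/9 --
  FD 11: (0,0) -> (0,-11) [heading=270, draw]
  RT 40: heading 270 -> 230
  -- iteration 2/9 --
  FD 11: (0,-11) -> (-7.071,-19.426) [heading=230, draw]
  RT 40: heading 230 -> 190
  -- iteration 3/9 --
  FD 11: (-7.071,-19.426) -> (-17.904,-21.337) [heading=190, draw]
  RT 40: heading 190 -> 150
  -- iteration 4/9 --
  FD 11: (-17.904,-21.337) -> (-27.43,-15.837) [heading=150, draw]
  RT 40: heading 150 -> 110
  -- iteration 5/9 --
  FD 11: (-27.43,-15.837) -> (-31.192,-5.5) [heading=110, draw]
  RT 40: heading 110 -> 70
  -- iteration 6/9 --
  FD 11: (-31.192,-5.5) -> (-27.43,4.837) [heading=70, draw]
  RT 40: heading 70 -> 30
  -- iteration 7/9 --
  FD 11: (-27.43,4.837) -> (-17.904,10.337) [heading=30, draw]
  RT 40: heading 30 -> 350
  -- iteration 8/9 --
  FD 11: (-17.904,10.337) -> (-7.071,8.426) [heading=350, draw]
  RT 40: heading 350 -> 310
  -- iteration 9/9 --
  FD 11: (-7.071,8.426) -> (0,0) [heading=310, draw]
  RT 40: heading 310 -> 270
]
Final: pos=(0,0), heading=270, 9 segment(s) drawn

Start position: (0, 0)
Final position: (0, 0)
Distance = 0; < 1e-6 -> CLOSED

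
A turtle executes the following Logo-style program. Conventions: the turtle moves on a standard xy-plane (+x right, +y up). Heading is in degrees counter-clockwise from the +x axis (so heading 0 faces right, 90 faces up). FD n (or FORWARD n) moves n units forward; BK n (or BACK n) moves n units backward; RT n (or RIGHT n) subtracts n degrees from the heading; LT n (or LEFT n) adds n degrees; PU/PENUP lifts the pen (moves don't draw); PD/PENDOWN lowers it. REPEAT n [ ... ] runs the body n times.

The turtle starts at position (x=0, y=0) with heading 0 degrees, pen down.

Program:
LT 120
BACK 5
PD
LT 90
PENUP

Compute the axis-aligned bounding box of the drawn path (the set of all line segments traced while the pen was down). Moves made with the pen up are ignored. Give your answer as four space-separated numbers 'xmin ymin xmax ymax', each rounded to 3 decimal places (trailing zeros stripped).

Executing turtle program step by step:
Start: pos=(0,0), heading=0, pen down
LT 120: heading 0 -> 120
BK 5: (0,0) -> (2.5,-4.33) [heading=120, draw]
PD: pen down
LT 90: heading 120 -> 210
PU: pen up
Final: pos=(2.5,-4.33), heading=210, 1 segment(s) drawn

Segment endpoints: x in {0, 2.5}, y in {-4.33, 0}
xmin=0, ymin=-4.33, xmax=2.5, ymax=0

Answer: 0 -4.33 2.5 0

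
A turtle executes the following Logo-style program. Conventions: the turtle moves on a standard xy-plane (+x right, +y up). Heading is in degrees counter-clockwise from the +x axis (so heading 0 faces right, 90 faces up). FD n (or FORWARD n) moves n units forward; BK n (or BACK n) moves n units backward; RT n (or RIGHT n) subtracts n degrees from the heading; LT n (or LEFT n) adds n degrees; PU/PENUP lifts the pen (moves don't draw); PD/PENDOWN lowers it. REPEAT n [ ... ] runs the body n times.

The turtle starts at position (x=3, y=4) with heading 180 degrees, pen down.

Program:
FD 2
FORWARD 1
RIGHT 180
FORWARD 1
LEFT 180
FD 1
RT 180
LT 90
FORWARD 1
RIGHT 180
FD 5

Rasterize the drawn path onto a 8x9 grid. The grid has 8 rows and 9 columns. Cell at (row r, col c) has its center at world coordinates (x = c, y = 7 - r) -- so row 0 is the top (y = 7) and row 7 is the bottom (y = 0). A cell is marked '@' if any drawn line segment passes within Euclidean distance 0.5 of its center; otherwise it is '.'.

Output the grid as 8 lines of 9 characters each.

Segment 0: (3,4) -> (1,4)
Segment 1: (1,4) -> (0,4)
Segment 2: (0,4) -> (1,4)
Segment 3: (1,4) -> (0,4)
Segment 4: (0,4) -> (0,5)
Segment 5: (0,5) -> (0,0)

Answer: .........
.........
@........
@@@@.....
@........
@........
@........
@........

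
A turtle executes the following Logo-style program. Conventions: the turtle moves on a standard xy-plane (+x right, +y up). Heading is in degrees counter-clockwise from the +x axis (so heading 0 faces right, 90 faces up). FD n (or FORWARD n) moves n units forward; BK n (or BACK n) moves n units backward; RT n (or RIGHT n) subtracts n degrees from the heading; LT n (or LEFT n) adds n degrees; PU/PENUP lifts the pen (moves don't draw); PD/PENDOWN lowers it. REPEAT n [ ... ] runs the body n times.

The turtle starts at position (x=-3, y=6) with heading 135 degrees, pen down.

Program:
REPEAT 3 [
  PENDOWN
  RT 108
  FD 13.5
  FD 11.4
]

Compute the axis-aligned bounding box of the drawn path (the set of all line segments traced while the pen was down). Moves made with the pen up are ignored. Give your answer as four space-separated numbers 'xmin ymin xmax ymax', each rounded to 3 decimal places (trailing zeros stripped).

Answer: -3 -7.289 23.081 17.304

Derivation:
Executing turtle program step by step:
Start: pos=(-3,6), heading=135, pen down
REPEAT 3 [
  -- iteration 1/3 --
  PD: pen down
  RT 108: heading 135 -> 27
  FD 13.5: (-3,6) -> (9.029,12.129) [heading=27, draw]
  FD 11.4: (9.029,12.129) -> (19.186,17.304) [heading=27, draw]
  -- iteration 2/3 --
  PD: pen down
  RT 108: heading 27 -> 279
  FD 13.5: (19.186,17.304) -> (21.298,3.971) [heading=279, draw]
  FD 11.4: (21.298,3.971) -> (23.081,-7.289) [heading=279, draw]
  -- iteration 3/3 --
  PD: pen down
  RT 108: heading 279 -> 171
  FD 13.5: (23.081,-7.289) -> (9.747,-5.177) [heading=171, draw]
  FD 11.4: (9.747,-5.177) -> (-1.512,-3.394) [heading=171, draw]
]
Final: pos=(-1.512,-3.394), heading=171, 6 segment(s) drawn

Segment endpoints: x in {-3, -1.512, 9.029, 9.747, 19.186, 21.298, 23.081}, y in {-7.289, -5.177, -3.394, 3.971, 6, 12.129, 17.304}
xmin=-3, ymin=-7.289, xmax=23.081, ymax=17.304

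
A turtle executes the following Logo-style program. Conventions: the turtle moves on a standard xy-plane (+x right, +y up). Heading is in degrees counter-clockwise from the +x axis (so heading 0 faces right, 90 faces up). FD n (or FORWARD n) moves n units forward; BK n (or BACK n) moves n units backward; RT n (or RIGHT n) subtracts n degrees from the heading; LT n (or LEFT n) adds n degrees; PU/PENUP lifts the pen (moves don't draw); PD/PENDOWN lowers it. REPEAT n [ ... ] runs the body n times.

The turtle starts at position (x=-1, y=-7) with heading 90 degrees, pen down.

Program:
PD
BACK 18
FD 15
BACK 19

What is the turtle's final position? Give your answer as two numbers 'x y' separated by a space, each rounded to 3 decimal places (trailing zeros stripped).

Executing turtle program step by step:
Start: pos=(-1,-7), heading=90, pen down
PD: pen down
BK 18: (-1,-7) -> (-1,-25) [heading=90, draw]
FD 15: (-1,-25) -> (-1,-10) [heading=90, draw]
BK 19: (-1,-10) -> (-1,-29) [heading=90, draw]
Final: pos=(-1,-29), heading=90, 3 segment(s) drawn

Answer: -1 -29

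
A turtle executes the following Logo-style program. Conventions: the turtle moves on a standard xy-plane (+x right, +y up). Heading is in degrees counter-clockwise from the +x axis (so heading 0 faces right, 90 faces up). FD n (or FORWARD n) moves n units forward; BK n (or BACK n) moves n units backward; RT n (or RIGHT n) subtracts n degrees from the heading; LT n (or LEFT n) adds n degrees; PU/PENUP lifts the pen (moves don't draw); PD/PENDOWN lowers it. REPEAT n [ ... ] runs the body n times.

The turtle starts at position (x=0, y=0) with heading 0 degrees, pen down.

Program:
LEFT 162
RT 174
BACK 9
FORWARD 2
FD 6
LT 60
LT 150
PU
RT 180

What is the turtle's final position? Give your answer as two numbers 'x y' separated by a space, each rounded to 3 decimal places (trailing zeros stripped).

Executing turtle program step by step:
Start: pos=(0,0), heading=0, pen down
LT 162: heading 0 -> 162
RT 174: heading 162 -> 348
BK 9: (0,0) -> (-8.803,1.871) [heading=348, draw]
FD 2: (-8.803,1.871) -> (-6.847,1.455) [heading=348, draw]
FD 6: (-6.847,1.455) -> (-0.978,0.208) [heading=348, draw]
LT 60: heading 348 -> 48
LT 150: heading 48 -> 198
PU: pen up
RT 180: heading 198 -> 18
Final: pos=(-0.978,0.208), heading=18, 3 segment(s) drawn

Answer: -0.978 0.208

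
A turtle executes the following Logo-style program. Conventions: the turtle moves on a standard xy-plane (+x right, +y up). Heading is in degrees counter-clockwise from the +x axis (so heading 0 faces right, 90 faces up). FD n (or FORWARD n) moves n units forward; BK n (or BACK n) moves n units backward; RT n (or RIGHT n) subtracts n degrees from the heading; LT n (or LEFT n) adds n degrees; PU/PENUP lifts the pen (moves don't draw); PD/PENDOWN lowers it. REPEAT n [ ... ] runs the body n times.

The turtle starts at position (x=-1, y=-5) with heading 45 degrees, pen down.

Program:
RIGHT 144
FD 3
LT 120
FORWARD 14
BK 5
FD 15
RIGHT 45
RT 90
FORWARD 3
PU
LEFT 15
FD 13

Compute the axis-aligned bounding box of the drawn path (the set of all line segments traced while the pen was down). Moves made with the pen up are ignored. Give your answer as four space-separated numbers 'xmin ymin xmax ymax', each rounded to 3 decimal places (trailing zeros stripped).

Executing turtle program step by step:
Start: pos=(-1,-5), heading=45, pen down
RT 144: heading 45 -> 261
FD 3: (-1,-5) -> (-1.469,-7.963) [heading=261, draw]
LT 120: heading 261 -> 21
FD 14: (-1.469,-7.963) -> (11.601,-2.946) [heading=21, draw]
BK 5: (11.601,-2.946) -> (6.933,-4.738) [heading=21, draw]
FD 15: (6.933,-4.738) -> (20.937,0.638) [heading=21, draw]
RT 45: heading 21 -> 336
RT 90: heading 336 -> 246
FD 3: (20.937,0.638) -> (19.716,-2.103) [heading=246, draw]
PU: pen up
LT 15: heading 246 -> 261
FD 13: (19.716,-2.103) -> (17.683,-14.943) [heading=261, move]
Final: pos=(17.683,-14.943), heading=261, 5 segment(s) drawn

Segment endpoints: x in {-1.469, -1, 6.933, 11.601, 19.716, 20.937}, y in {-7.963, -5, -4.738, -2.946, -2.103, 0.638}
xmin=-1.469, ymin=-7.963, xmax=20.937, ymax=0.638

Answer: -1.469 -7.963 20.937 0.638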